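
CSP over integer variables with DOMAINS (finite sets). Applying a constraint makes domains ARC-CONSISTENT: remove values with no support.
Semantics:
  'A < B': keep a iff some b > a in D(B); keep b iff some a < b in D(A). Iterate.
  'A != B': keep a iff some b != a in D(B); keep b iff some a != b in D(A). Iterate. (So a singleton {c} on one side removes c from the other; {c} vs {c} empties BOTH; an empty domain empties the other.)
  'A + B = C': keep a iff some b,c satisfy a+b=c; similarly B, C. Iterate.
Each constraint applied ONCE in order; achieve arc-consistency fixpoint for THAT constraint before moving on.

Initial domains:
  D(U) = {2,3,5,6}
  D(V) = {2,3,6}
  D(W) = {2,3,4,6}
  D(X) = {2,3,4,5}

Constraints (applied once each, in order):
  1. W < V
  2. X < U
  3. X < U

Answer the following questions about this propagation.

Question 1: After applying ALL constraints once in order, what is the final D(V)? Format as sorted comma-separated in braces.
Constraint 1 (W < V) on D(W)={2,3,4,6} D(V)={2,3,6}: W {2,3,4,6}->{2,3,4}; V {2,3,6}->{3,6}
Constraint 2 (X < U) on D(X)={2,3,4,5} D(U)={2,3,5,6}: U {2,3,5,6}->{3,5,6}
Constraint 3 (X < U) on D(X)={2,3,4,5} D(U)={3,5,6}: no change
So after all 3 constraints: D(V) = {3,6}

Answer: {3,6}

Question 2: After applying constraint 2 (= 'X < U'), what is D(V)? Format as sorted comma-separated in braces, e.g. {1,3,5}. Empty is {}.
Constraint 1 (W < V) on D(W)={2,3,4,6} D(V)={2,3,6}: W {2,3,4,6}->{2,3,4}; V {2,3,6}->{3,6}
Constraint 2 (X < U) on D(X)={2,3,4,5} D(U)={2,3,5,6}: U {2,3,5,6}->{3,5,6}
So after constraint 2: D(V) = {3,6}

Answer: {3,6}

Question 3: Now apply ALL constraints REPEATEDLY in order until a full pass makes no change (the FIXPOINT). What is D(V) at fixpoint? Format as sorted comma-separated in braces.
pass 0 (initial): D(V)={2,3,6}
pass 1: U {2,3,5,6}->{3,5,6}; V {2,3,6}->{3,6}; W {2,3,4,6}->{2,3,4}
pass 2: no change
Fixpoint after 2 passes: D(V) = {3,6}

Answer: {3,6}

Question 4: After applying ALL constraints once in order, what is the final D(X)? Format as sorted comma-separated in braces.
Answer: {2,3,4,5}

Derivation:
Constraint 1 (W < V) on D(W)={2,3,4,6} D(V)={2,3,6}: W {2,3,4,6}->{2,3,4}; V {2,3,6}->{3,6}
Constraint 2 (X < U) on D(X)={2,3,4,5} D(U)={2,3,5,6}: U {2,3,5,6}->{3,5,6}
Constraint 3 (X < U) on D(X)={2,3,4,5} D(U)={3,5,6}: no change
So after all 3 constraints: D(X) = {2,3,4,5}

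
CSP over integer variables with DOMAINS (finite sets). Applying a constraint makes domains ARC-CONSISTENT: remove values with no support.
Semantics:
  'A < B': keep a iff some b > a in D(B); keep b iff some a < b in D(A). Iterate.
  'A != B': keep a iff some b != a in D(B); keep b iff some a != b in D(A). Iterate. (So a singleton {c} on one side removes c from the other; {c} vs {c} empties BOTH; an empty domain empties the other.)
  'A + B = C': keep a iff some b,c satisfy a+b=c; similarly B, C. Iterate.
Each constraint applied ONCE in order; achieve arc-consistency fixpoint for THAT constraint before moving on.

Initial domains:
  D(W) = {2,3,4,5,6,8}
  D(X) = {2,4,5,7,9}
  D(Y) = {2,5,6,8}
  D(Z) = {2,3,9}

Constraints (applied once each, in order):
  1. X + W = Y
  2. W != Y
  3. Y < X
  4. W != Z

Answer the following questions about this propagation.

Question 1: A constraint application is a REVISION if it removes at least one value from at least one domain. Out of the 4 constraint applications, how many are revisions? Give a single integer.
Constraint 1 (X + W = Y) on D(X)={2,4,5,7,9} D(W)={2,3,4,5,6,8} D(Y)={2,5,6,8}: X {2,4,5,7,9}->{2,4,5}; W {2,3,4,5,6,8}->{2,3,4,6}; Y {2,5,6,8}->{5,6,8} => REVISION
Constraint 2 (W != Y) on D(W)={2,3,4,6} D(Y)={5,6,8}: no change => not a revision
Constraint 3 (Y < X) on D(Y)={5,6,8} D(X)={2,4,5}: Y {5,6,8}->{}; X {2,4,5}->{} => REVISION
Constraint 4 (W != Z) on D(W)={2,3,4,6} D(Z)={2,3,9}: no change => not a revision
Total revisions = 2

Answer: 2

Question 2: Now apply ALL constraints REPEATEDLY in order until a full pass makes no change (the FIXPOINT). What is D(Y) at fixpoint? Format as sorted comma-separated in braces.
Answer: {}

Derivation:
pass 0 (initial): D(Y)={2,5,6,8}
pass 1: W {2,3,4,5,6,8}->{2,3,4,6}; X {2,4,5,7,9}->{}; Y {2,5,6,8}->{}
pass 2: W {2,3,4,6}->{}; Z {2,3,9}->{}
pass 3: no change
Fixpoint after 3 passes: D(Y) = {}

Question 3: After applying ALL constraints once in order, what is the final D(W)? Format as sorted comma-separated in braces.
Answer: {2,3,4,6}

Derivation:
Constraint 1 (X + W = Y) on D(X)={2,4,5,7,9} D(W)={2,3,4,5,6,8} D(Y)={2,5,6,8}: X {2,4,5,7,9}->{2,4,5}; W {2,3,4,5,6,8}->{2,3,4,6}; Y {2,5,6,8}->{5,6,8}
Constraint 2 (W != Y) on D(W)={2,3,4,6} D(Y)={5,6,8}: no change
Constraint 3 (Y < X) on D(Y)={5,6,8} D(X)={2,4,5}: Y {5,6,8}->{}; X {2,4,5}->{}
Constraint 4 (W != Z) on D(W)={2,3,4,6} D(Z)={2,3,9}: no change
So after all 4 constraints: D(W) = {2,3,4,6}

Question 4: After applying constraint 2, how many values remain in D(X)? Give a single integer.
Answer: 3

Derivation:
Constraint 1 (X + W = Y) on D(X)={2,4,5,7,9} D(W)={2,3,4,5,6,8} D(Y)={2,5,6,8}: X {2,4,5,7,9}->{2,4,5}; W {2,3,4,5,6,8}->{2,3,4,6}; Y {2,5,6,8}->{5,6,8}
Constraint 2 (W != Y) on D(W)={2,3,4,6} D(Y)={5,6,8}: no change
So after constraint 2: D(X)={2,4,5}, size = 3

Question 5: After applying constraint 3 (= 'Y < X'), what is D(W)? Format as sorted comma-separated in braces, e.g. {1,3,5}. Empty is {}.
Answer: {2,3,4,6}

Derivation:
Constraint 1 (X + W = Y) on D(X)={2,4,5,7,9} D(W)={2,3,4,5,6,8} D(Y)={2,5,6,8}: X {2,4,5,7,9}->{2,4,5}; W {2,3,4,5,6,8}->{2,3,4,6}; Y {2,5,6,8}->{5,6,8}
Constraint 2 (W != Y) on D(W)={2,3,4,6} D(Y)={5,6,8}: no change
Constraint 3 (Y < X) on D(Y)={5,6,8} D(X)={2,4,5}: Y {5,6,8}->{}; X {2,4,5}->{}
So after constraint 3: D(W) = {2,3,4,6}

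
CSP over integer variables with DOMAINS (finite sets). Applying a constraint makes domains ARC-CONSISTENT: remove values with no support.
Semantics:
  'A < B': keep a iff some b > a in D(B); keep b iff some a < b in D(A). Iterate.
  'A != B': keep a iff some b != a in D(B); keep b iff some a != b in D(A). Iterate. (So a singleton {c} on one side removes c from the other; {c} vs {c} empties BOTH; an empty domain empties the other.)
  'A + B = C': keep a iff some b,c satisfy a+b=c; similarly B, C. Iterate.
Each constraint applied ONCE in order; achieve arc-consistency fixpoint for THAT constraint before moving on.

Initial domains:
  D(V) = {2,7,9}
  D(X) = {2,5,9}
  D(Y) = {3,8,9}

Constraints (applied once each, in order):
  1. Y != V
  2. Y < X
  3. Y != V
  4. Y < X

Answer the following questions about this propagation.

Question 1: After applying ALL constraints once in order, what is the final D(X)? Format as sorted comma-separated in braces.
Constraint 1 (Y != V) on D(Y)={3,8,9} D(V)={2,7,9}: no change
Constraint 2 (Y < X) on D(Y)={3,8,9} D(X)={2,5,9}: Y {3,8,9}->{3,8}; X {2,5,9}->{5,9}
Constraint 3 (Y != V) on D(Y)={3,8} D(V)={2,7,9}: no change
Constraint 4 (Y < X) on D(Y)={3,8} D(X)={5,9}: no change
So after all 4 constraints: D(X) = {5,9}

Answer: {5,9}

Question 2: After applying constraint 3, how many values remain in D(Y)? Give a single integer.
Answer: 2

Derivation:
Constraint 1 (Y != V) on D(Y)={3,8,9} D(V)={2,7,9}: no change
Constraint 2 (Y < X) on D(Y)={3,8,9} D(X)={2,5,9}: Y {3,8,9}->{3,8}; X {2,5,9}->{5,9}
Constraint 3 (Y != V) on D(Y)={3,8} D(V)={2,7,9}: no change
So after constraint 3: D(Y)={3,8}, size = 2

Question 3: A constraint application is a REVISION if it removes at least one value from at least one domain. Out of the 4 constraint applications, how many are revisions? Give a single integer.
Constraint 1 (Y != V) on D(Y)={3,8,9} D(V)={2,7,9}: no change => not a revision
Constraint 2 (Y < X) on D(Y)={3,8,9} D(X)={2,5,9}: Y {3,8,9}->{3,8}; X {2,5,9}->{5,9} => REVISION
Constraint 3 (Y != V) on D(Y)={3,8} D(V)={2,7,9}: no change => not a revision
Constraint 4 (Y < X) on D(Y)={3,8} D(X)={5,9}: no change => not a revision
Total revisions = 1

Answer: 1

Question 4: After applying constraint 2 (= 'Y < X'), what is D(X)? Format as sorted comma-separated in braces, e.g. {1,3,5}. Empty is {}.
Constraint 1 (Y != V) on D(Y)={3,8,9} D(V)={2,7,9}: no change
Constraint 2 (Y < X) on D(Y)={3,8,9} D(X)={2,5,9}: Y {3,8,9}->{3,8}; X {2,5,9}->{5,9}
So after constraint 2: D(X) = {5,9}

Answer: {5,9}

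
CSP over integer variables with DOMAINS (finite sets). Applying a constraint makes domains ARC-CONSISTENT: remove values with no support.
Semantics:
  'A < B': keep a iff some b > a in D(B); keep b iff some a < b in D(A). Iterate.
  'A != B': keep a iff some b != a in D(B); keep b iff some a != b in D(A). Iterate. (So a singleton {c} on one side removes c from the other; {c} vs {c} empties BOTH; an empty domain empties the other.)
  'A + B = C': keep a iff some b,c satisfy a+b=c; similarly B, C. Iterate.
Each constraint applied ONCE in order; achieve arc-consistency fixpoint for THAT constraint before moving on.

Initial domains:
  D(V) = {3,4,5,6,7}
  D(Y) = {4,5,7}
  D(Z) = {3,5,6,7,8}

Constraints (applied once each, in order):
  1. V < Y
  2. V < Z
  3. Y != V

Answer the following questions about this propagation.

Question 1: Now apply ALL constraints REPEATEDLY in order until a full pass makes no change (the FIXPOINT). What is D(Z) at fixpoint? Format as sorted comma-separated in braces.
Answer: {5,6,7,8}

Derivation:
pass 0 (initial): D(Z)={3,5,6,7,8}
pass 1: V {3,4,5,6,7}->{3,4,5,6}; Z {3,5,6,7,8}->{5,6,7,8}
pass 2: no change
Fixpoint after 2 passes: D(Z) = {5,6,7,8}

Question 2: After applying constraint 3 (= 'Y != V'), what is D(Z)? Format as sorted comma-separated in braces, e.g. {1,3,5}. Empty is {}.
Constraint 1 (V < Y) on D(V)={3,4,5,6,7} D(Y)={4,5,7}: V {3,4,5,6,7}->{3,4,5,6}
Constraint 2 (V < Z) on D(V)={3,4,5,6} D(Z)={3,5,6,7,8}: Z {3,5,6,7,8}->{5,6,7,8}
Constraint 3 (Y != V) on D(Y)={4,5,7} D(V)={3,4,5,6}: no change
So after constraint 3: D(Z) = {5,6,7,8}

Answer: {5,6,7,8}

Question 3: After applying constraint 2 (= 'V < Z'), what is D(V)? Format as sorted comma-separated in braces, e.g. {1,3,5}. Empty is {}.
Constraint 1 (V < Y) on D(V)={3,4,5,6,7} D(Y)={4,5,7}: V {3,4,5,6,7}->{3,4,5,6}
Constraint 2 (V < Z) on D(V)={3,4,5,6} D(Z)={3,5,6,7,8}: Z {3,5,6,7,8}->{5,6,7,8}
So after constraint 2: D(V) = {3,4,5,6}

Answer: {3,4,5,6}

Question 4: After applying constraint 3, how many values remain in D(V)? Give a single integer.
Answer: 4

Derivation:
Constraint 1 (V < Y) on D(V)={3,4,5,6,7} D(Y)={4,5,7}: V {3,4,5,6,7}->{3,4,5,6}
Constraint 2 (V < Z) on D(V)={3,4,5,6} D(Z)={3,5,6,7,8}: Z {3,5,6,7,8}->{5,6,7,8}
Constraint 3 (Y != V) on D(Y)={4,5,7} D(V)={3,4,5,6}: no change
So after constraint 3: D(V)={3,4,5,6}, size = 4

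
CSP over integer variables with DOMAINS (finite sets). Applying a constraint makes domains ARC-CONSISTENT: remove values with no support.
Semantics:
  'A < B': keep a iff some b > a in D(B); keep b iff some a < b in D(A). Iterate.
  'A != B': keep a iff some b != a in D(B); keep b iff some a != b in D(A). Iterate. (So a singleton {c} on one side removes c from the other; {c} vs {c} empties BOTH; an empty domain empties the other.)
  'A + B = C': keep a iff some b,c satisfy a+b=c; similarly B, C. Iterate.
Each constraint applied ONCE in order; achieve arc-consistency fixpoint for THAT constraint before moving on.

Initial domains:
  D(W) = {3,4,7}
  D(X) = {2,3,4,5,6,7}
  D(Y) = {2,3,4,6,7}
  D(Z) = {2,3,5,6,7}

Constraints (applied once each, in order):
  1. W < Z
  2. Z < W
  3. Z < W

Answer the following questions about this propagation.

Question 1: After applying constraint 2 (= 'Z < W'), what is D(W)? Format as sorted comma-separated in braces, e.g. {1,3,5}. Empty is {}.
Answer: {}

Derivation:
Constraint 1 (W < Z) on D(W)={3,4,7} D(Z)={2,3,5,6,7}: W {3,4,7}->{3,4}; Z {2,3,5,6,7}->{5,6,7}
Constraint 2 (Z < W) on D(Z)={5,6,7} D(W)={3,4}: Z {5,6,7}->{}; W {3,4}->{}
So after constraint 2: D(W) = {}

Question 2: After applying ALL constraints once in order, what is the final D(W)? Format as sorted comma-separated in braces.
Answer: {}

Derivation:
Constraint 1 (W < Z) on D(W)={3,4,7} D(Z)={2,3,5,6,7}: W {3,4,7}->{3,4}; Z {2,3,5,6,7}->{5,6,7}
Constraint 2 (Z < W) on D(Z)={5,6,7} D(W)={3,4}: Z {5,6,7}->{}; W {3,4}->{}
Constraint 3 (Z < W) on D(Z)={} D(W)={}: no change
So after all 3 constraints: D(W) = {}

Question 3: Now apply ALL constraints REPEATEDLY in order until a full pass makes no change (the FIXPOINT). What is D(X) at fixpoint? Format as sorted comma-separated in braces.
pass 0 (initial): D(X)={2,3,4,5,6,7}
pass 1: W {3,4,7}->{}; Z {2,3,5,6,7}->{}
pass 2: no change
Fixpoint after 2 passes: D(X) = {2,3,4,5,6,7}

Answer: {2,3,4,5,6,7}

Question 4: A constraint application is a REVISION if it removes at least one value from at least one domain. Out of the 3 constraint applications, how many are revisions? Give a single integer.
Constraint 1 (W < Z) on D(W)={3,4,7} D(Z)={2,3,5,6,7}: W {3,4,7}->{3,4}; Z {2,3,5,6,7}->{5,6,7} => REVISION
Constraint 2 (Z < W) on D(Z)={5,6,7} D(W)={3,4}: Z {5,6,7}->{}; W {3,4}->{} => REVISION
Constraint 3 (Z < W) on D(Z)={} D(W)={}: no change => not a revision
Total revisions = 2

Answer: 2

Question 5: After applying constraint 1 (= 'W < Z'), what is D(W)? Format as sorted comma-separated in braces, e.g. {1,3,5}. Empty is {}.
Answer: {3,4}

Derivation:
Constraint 1 (W < Z) on D(W)={3,4,7} D(Z)={2,3,5,6,7}: W {3,4,7}->{3,4}; Z {2,3,5,6,7}->{5,6,7}
So after constraint 1: D(W) = {3,4}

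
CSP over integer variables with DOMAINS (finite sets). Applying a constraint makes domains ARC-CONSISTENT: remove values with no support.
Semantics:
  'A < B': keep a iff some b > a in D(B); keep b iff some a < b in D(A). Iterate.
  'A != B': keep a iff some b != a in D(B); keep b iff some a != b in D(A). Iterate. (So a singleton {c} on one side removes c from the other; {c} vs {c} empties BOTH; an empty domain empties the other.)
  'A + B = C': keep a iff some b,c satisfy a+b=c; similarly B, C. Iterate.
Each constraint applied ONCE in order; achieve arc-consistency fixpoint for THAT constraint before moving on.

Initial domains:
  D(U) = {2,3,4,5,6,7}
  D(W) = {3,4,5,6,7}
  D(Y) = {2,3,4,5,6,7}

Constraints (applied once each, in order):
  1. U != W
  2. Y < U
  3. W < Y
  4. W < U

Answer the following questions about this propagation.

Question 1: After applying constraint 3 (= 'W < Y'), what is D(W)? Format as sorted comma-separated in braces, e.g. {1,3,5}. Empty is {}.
Constraint 1 (U != W) on D(U)={2,3,4,5,6,7} D(W)={3,4,5,6,7}: no change
Constraint 2 (Y < U) on D(Y)={2,3,4,5,6,7} D(U)={2,3,4,5,6,7}: Y {2,3,4,5,6,7}->{2,3,4,5,6}; U {2,3,4,5,6,7}->{3,4,5,6,7}
Constraint 3 (W < Y) on D(W)={3,4,5,6,7} D(Y)={2,3,4,5,6}: W {3,4,5,6,7}->{3,4,5}; Y {2,3,4,5,6}->{4,5,6}
So after constraint 3: D(W) = {3,4,5}

Answer: {3,4,5}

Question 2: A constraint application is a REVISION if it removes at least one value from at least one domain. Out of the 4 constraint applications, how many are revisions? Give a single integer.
Constraint 1 (U != W) on D(U)={2,3,4,5,6,7} D(W)={3,4,5,6,7}: no change => not a revision
Constraint 2 (Y < U) on D(Y)={2,3,4,5,6,7} D(U)={2,3,4,5,6,7}: Y {2,3,4,5,6,7}->{2,3,4,5,6}; U {2,3,4,5,6,7}->{3,4,5,6,7} => REVISION
Constraint 3 (W < Y) on D(W)={3,4,5,6,7} D(Y)={2,3,4,5,6}: W {3,4,5,6,7}->{3,4,5}; Y {2,3,4,5,6}->{4,5,6} => REVISION
Constraint 4 (W < U) on D(W)={3,4,5} D(U)={3,4,5,6,7}: U {3,4,5,6,7}->{4,5,6,7} => REVISION
Total revisions = 3

Answer: 3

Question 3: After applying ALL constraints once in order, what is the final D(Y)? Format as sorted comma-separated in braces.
Constraint 1 (U != W) on D(U)={2,3,4,5,6,7} D(W)={3,4,5,6,7}: no change
Constraint 2 (Y < U) on D(Y)={2,3,4,5,6,7} D(U)={2,3,4,5,6,7}: Y {2,3,4,5,6,7}->{2,3,4,5,6}; U {2,3,4,5,6,7}->{3,4,5,6,7}
Constraint 3 (W < Y) on D(W)={3,4,5,6,7} D(Y)={2,3,4,5,6}: W {3,4,5,6,7}->{3,4,5}; Y {2,3,4,5,6}->{4,5,6}
Constraint 4 (W < U) on D(W)={3,4,5} D(U)={3,4,5,6,7}: U {3,4,5,6,7}->{4,5,6,7}
So after all 4 constraints: D(Y) = {4,5,6}

Answer: {4,5,6}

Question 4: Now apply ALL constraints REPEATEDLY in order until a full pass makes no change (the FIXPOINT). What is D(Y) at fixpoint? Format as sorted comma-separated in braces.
pass 0 (initial): D(Y)={2,3,4,5,6,7}
pass 1: U {2,3,4,5,6,7}->{4,5,6,7}; W {3,4,5,6,7}->{3,4,5}; Y {2,3,4,5,6,7}->{4,5,6}
pass 2: U {4,5,6,7}->{5,6,7}
pass 3: no change
Fixpoint after 3 passes: D(Y) = {4,5,6}

Answer: {4,5,6}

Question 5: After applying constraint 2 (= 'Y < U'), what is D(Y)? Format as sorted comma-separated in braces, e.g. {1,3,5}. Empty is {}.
Constraint 1 (U != W) on D(U)={2,3,4,5,6,7} D(W)={3,4,5,6,7}: no change
Constraint 2 (Y < U) on D(Y)={2,3,4,5,6,7} D(U)={2,3,4,5,6,7}: Y {2,3,4,5,6,7}->{2,3,4,5,6}; U {2,3,4,5,6,7}->{3,4,5,6,7}
So after constraint 2: D(Y) = {2,3,4,5,6}

Answer: {2,3,4,5,6}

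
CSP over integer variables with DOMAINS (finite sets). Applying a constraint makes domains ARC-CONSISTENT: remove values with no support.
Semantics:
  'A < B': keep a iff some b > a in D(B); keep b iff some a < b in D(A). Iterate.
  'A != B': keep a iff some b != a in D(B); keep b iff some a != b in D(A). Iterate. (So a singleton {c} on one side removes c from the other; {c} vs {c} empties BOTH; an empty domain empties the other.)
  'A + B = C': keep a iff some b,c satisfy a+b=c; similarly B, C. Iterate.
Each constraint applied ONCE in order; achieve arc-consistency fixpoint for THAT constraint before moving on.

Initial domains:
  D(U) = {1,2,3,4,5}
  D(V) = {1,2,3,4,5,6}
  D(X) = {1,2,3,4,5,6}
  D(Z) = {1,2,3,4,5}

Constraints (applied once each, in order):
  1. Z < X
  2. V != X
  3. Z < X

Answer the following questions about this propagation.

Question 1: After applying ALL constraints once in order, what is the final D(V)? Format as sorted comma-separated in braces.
Answer: {1,2,3,4,5,6}

Derivation:
Constraint 1 (Z < X) on D(Z)={1,2,3,4,5} D(X)={1,2,3,4,5,6}: X {1,2,3,4,5,6}->{2,3,4,5,6}
Constraint 2 (V != X) on D(V)={1,2,3,4,5,6} D(X)={2,3,4,5,6}: no change
Constraint 3 (Z < X) on D(Z)={1,2,3,4,5} D(X)={2,3,4,5,6}: no change
So after all 3 constraints: D(V) = {1,2,3,4,5,6}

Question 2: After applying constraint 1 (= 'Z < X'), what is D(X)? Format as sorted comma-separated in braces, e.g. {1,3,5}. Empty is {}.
Constraint 1 (Z < X) on D(Z)={1,2,3,4,5} D(X)={1,2,3,4,5,6}: X {1,2,3,4,5,6}->{2,3,4,5,6}
So after constraint 1: D(X) = {2,3,4,5,6}

Answer: {2,3,4,5,6}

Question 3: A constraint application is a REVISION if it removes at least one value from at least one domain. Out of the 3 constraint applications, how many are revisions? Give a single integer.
Answer: 1

Derivation:
Constraint 1 (Z < X) on D(Z)={1,2,3,4,5} D(X)={1,2,3,4,5,6}: X {1,2,3,4,5,6}->{2,3,4,5,6} => REVISION
Constraint 2 (V != X) on D(V)={1,2,3,4,5,6} D(X)={2,3,4,5,6}: no change => not a revision
Constraint 3 (Z < X) on D(Z)={1,2,3,4,5} D(X)={2,3,4,5,6}: no change => not a revision
Total revisions = 1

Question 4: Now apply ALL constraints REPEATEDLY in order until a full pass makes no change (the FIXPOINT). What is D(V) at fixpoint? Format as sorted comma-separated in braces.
Answer: {1,2,3,4,5,6}

Derivation:
pass 0 (initial): D(V)={1,2,3,4,5,6}
pass 1: X {1,2,3,4,5,6}->{2,3,4,5,6}
pass 2: no change
Fixpoint after 2 passes: D(V) = {1,2,3,4,5,6}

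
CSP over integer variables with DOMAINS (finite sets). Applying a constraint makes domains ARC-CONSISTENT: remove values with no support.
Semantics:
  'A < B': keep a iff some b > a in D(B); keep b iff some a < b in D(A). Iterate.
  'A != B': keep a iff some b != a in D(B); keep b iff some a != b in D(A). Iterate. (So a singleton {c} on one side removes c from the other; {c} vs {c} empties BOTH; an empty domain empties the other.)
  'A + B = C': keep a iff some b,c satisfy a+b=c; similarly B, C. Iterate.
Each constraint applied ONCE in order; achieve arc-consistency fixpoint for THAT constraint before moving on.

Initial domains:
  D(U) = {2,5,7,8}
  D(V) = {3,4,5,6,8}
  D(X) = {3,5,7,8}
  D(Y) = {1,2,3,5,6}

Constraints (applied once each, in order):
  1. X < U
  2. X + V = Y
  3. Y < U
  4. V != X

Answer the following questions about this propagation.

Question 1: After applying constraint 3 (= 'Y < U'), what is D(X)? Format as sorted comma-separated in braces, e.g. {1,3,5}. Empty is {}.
Constraint 1 (X < U) on D(X)={3,5,7,8} D(U)={2,5,7,8}: X {3,5,7,8}->{3,5,7}; U {2,5,7,8}->{5,7,8}
Constraint 2 (X + V = Y) on D(X)={3,5,7} D(V)={3,4,5,6,8} D(Y)={1,2,3,5,6}: X {3,5,7}->{3}; V {3,4,5,6,8}->{3}; Y {1,2,3,5,6}->{6}
Constraint 3 (Y < U) on D(Y)={6} D(U)={5,7,8}: U {5,7,8}->{7,8}
So after constraint 3: D(X) = {3}

Answer: {3}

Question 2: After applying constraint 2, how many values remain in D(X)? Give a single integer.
Constraint 1 (X < U) on D(X)={3,5,7,8} D(U)={2,5,7,8}: X {3,5,7,8}->{3,5,7}; U {2,5,7,8}->{5,7,8}
Constraint 2 (X + V = Y) on D(X)={3,5,7} D(V)={3,4,5,6,8} D(Y)={1,2,3,5,6}: X {3,5,7}->{3}; V {3,4,5,6,8}->{3}; Y {1,2,3,5,6}->{6}
So after constraint 2: D(X)={3}, size = 1

Answer: 1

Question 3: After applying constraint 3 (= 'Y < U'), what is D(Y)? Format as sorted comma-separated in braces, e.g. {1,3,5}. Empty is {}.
Constraint 1 (X < U) on D(X)={3,5,7,8} D(U)={2,5,7,8}: X {3,5,7,8}->{3,5,7}; U {2,5,7,8}->{5,7,8}
Constraint 2 (X + V = Y) on D(X)={3,5,7} D(V)={3,4,5,6,8} D(Y)={1,2,3,5,6}: X {3,5,7}->{3}; V {3,4,5,6,8}->{3}; Y {1,2,3,5,6}->{6}
Constraint 3 (Y < U) on D(Y)={6} D(U)={5,7,8}: U {5,7,8}->{7,8}
So after constraint 3: D(Y) = {6}

Answer: {6}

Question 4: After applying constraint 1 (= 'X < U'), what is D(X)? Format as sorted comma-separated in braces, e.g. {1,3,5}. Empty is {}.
Answer: {3,5,7}

Derivation:
Constraint 1 (X < U) on D(X)={3,5,7,8} D(U)={2,5,7,8}: X {3,5,7,8}->{3,5,7}; U {2,5,7,8}->{5,7,8}
So after constraint 1: D(X) = {3,5,7}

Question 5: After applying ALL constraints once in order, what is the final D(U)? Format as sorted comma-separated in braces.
Answer: {7,8}

Derivation:
Constraint 1 (X < U) on D(X)={3,5,7,8} D(U)={2,5,7,8}: X {3,5,7,8}->{3,5,7}; U {2,5,7,8}->{5,7,8}
Constraint 2 (X + V = Y) on D(X)={3,5,7} D(V)={3,4,5,6,8} D(Y)={1,2,3,5,6}: X {3,5,7}->{3}; V {3,4,5,6,8}->{3}; Y {1,2,3,5,6}->{6}
Constraint 3 (Y < U) on D(Y)={6} D(U)={5,7,8}: U {5,7,8}->{7,8}
Constraint 4 (V != X) on D(V)={3} D(X)={3}: V {3}->{}; X {3}->{}
So after all 4 constraints: D(U) = {7,8}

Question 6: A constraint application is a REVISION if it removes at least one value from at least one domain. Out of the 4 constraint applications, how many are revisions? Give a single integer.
Constraint 1 (X < U) on D(X)={3,5,7,8} D(U)={2,5,7,8}: X {3,5,7,8}->{3,5,7}; U {2,5,7,8}->{5,7,8} => REVISION
Constraint 2 (X + V = Y) on D(X)={3,5,7} D(V)={3,4,5,6,8} D(Y)={1,2,3,5,6}: X {3,5,7}->{3}; V {3,4,5,6,8}->{3}; Y {1,2,3,5,6}->{6} => REVISION
Constraint 3 (Y < U) on D(Y)={6} D(U)={5,7,8}: U {5,7,8}->{7,8} => REVISION
Constraint 4 (V != X) on D(V)={3} D(X)={3}: V {3}->{}; X {3}->{} => REVISION
Total revisions = 4

Answer: 4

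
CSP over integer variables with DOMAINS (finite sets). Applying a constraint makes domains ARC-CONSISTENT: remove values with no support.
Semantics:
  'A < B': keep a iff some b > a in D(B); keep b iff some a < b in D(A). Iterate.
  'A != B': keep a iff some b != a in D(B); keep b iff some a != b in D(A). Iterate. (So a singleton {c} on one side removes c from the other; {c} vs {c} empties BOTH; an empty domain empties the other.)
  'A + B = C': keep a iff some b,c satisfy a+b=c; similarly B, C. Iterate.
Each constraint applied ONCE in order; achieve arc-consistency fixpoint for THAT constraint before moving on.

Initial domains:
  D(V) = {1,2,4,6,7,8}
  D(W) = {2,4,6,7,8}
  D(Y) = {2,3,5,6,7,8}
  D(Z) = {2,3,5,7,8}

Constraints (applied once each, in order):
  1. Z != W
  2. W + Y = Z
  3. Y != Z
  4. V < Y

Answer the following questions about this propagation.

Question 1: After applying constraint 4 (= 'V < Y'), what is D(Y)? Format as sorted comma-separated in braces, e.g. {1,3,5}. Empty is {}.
Answer: {2,3,5,6}

Derivation:
Constraint 1 (Z != W) on D(Z)={2,3,5,7,8} D(W)={2,4,6,7,8}: no change
Constraint 2 (W + Y = Z) on D(W)={2,4,6,7,8} D(Y)={2,3,5,6,7,8} D(Z)={2,3,5,7,8}: W {2,4,6,7,8}->{2,4,6}; Y {2,3,5,6,7,8}->{2,3,5,6}; Z {2,3,5,7,8}->{5,7,8}
Constraint 3 (Y != Z) on D(Y)={2,3,5,6} D(Z)={5,7,8}: no change
Constraint 4 (V < Y) on D(V)={1,2,4,6,7,8} D(Y)={2,3,5,6}: V {1,2,4,6,7,8}->{1,2,4}
So after constraint 4: D(Y) = {2,3,5,6}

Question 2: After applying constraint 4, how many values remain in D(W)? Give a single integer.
Answer: 3

Derivation:
Constraint 1 (Z != W) on D(Z)={2,3,5,7,8} D(W)={2,4,6,7,8}: no change
Constraint 2 (W + Y = Z) on D(W)={2,4,6,7,8} D(Y)={2,3,5,6,7,8} D(Z)={2,3,5,7,8}: W {2,4,6,7,8}->{2,4,6}; Y {2,3,5,6,7,8}->{2,3,5,6}; Z {2,3,5,7,8}->{5,7,8}
Constraint 3 (Y != Z) on D(Y)={2,3,5,6} D(Z)={5,7,8}: no change
Constraint 4 (V < Y) on D(V)={1,2,4,6,7,8} D(Y)={2,3,5,6}: V {1,2,4,6,7,8}->{1,2,4}
So after constraint 4: D(W)={2,4,6}, size = 3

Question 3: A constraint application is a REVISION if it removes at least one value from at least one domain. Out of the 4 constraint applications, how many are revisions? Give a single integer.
Constraint 1 (Z != W) on D(Z)={2,3,5,7,8} D(W)={2,4,6,7,8}: no change => not a revision
Constraint 2 (W + Y = Z) on D(W)={2,4,6,7,8} D(Y)={2,3,5,6,7,8} D(Z)={2,3,5,7,8}: W {2,4,6,7,8}->{2,4,6}; Y {2,3,5,6,7,8}->{2,3,5,6}; Z {2,3,5,7,8}->{5,7,8} => REVISION
Constraint 3 (Y != Z) on D(Y)={2,3,5,6} D(Z)={5,7,8}: no change => not a revision
Constraint 4 (V < Y) on D(V)={1,2,4,6,7,8} D(Y)={2,3,5,6}: V {1,2,4,6,7,8}->{1,2,4} => REVISION
Total revisions = 2

Answer: 2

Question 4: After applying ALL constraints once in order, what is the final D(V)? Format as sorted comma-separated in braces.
Constraint 1 (Z != W) on D(Z)={2,3,5,7,8} D(W)={2,4,6,7,8}: no change
Constraint 2 (W + Y = Z) on D(W)={2,4,6,7,8} D(Y)={2,3,5,6,7,8} D(Z)={2,3,5,7,8}: W {2,4,6,7,8}->{2,4,6}; Y {2,3,5,6,7,8}->{2,3,5,6}; Z {2,3,5,7,8}->{5,7,8}
Constraint 3 (Y != Z) on D(Y)={2,3,5,6} D(Z)={5,7,8}: no change
Constraint 4 (V < Y) on D(V)={1,2,4,6,7,8} D(Y)={2,3,5,6}: V {1,2,4,6,7,8}->{1,2,4}
So after all 4 constraints: D(V) = {1,2,4}

Answer: {1,2,4}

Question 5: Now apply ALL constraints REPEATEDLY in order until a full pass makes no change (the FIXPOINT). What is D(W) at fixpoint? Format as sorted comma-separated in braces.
pass 0 (initial): D(W)={2,4,6,7,8}
pass 1: V {1,2,4,6,7,8}->{1,2,4}; W {2,4,6,7,8}->{2,4,6}; Y {2,3,5,6,7,8}->{2,3,5,6}; Z {2,3,5,7,8}->{5,7,8}
pass 2: no change
Fixpoint after 2 passes: D(W) = {2,4,6}

Answer: {2,4,6}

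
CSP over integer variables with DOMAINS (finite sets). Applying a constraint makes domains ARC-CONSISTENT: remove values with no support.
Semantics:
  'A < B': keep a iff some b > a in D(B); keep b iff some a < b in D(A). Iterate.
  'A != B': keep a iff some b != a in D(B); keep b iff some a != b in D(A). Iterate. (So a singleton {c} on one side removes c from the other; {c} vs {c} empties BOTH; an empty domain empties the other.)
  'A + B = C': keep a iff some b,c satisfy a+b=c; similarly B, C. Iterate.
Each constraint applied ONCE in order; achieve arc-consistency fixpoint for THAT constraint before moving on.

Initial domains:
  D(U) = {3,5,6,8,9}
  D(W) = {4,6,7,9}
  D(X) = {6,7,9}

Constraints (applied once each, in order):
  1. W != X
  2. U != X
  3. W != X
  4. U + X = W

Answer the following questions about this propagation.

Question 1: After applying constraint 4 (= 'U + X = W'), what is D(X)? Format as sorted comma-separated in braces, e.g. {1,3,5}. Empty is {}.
Answer: {6}

Derivation:
Constraint 1 (W != X) on D(W)={4,6,7,9} D(X)={6,7,9}: no change
Constraint 2 (U != X) on D(U)={3,5,6,8,9} D(X)={6,7,9}: no change
Constraint 3 (W != X) on D(W)={4,6,7,9} D(X)={6,7,9}: no change
Constraint 4 (U + X = W) on D(U)={3,5,6,8,9} D(X)={6,7,9} D(W)={4,6,7,9}: U {3,5,6,8,9}->{3}; X {6,7,9}->{6}; W {4,6,7,9}->{9}
So after constraint 4: D(X) = {6}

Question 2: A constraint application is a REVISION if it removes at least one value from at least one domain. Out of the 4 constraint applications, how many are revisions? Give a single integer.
Constraint 1 (W != X) on D(W)={4,6,7,9} D(X)={6,7,9}: no change => not a revision
Constraint 2 (U != X) on D(U)={3,5,6,8,9} D(X)={6,7,9}: no change => not a revision
Constraint 3 (W != X) on D(W)={4,6,7,9} D(X)={6,7,9}: no change => not a revision
Constraint 4 (U + X = W) on D(U)={3,5,6,8,9} D(X)={6,7,9} D(W)={4,6,7,9}: U {3,5,6,8,9}->{3}; X {6,7,9}->{6}; W {4,6,7,9}->{9} => REVISION
Total revisions = 1

Answer: 1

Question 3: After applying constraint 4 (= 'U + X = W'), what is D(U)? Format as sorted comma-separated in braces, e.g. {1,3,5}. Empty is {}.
Constraint 1 (W != X) on D(W)={4,6,7,9} D(X)={6,7,9}: no change
Constraint 2 (U != X) on D(U)={3,5,6,8,9} D(X)={6,7,9}: no change
Constraint 3 (W != X) on D(W)={4,6,7,9} D(X)={6,7,9}: no change
Constraint 4 (U + X = W) on D(U)={3,5,6,8,9} D(X)={6,7,9} D(W)={4,6,7,9}: U {3,5,6,8,9}->{3}; X {6,7,9}->{6}; W {4,6,7,9}->{9}
So after constraint 4: D(U) = {3}

Answer: {3}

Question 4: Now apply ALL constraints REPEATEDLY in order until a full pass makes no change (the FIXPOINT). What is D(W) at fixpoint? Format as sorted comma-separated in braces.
Answer: {9}

Derivation:
pass 0 (initial): D(W)={4,6,7,9}
pass 1: U {3,5,6,8,9}->{3}; W {4,6,7,9}->{9}; X {6,7,9}->{6}
pass 2: no change
Fixpoint after 2 passes: D(W) = {9}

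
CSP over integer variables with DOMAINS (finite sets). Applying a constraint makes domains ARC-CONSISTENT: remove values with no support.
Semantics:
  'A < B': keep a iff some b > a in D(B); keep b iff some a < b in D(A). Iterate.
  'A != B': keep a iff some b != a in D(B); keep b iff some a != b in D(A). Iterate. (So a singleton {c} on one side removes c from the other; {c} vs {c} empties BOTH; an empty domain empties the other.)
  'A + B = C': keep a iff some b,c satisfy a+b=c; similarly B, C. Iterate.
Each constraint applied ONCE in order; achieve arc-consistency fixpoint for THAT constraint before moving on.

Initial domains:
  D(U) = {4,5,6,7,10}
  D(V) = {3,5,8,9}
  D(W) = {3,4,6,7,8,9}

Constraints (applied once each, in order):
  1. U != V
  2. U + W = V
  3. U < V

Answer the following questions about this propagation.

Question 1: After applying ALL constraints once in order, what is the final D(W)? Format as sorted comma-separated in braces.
Constraint 1 (U != V) on D(U)={4,5,6,7,10} D(V)={3,5,8,9}: no change
Constraint 2 (U + W = V) on D(U)={4,5,6,7,10} D(W)={3,4,6,7,8,9} D(V)={3,5,8,9}: U {4,5,6,7,10}->{4,5,6}; W {3,4,6,7,8,9}->{3,4}; V {3,5,8,9}->{8,9}
Constraint 3 (U < V) on D(U)={4,5,6} D(V)={8,9}: no change
So after all 3 constraints: D(W) = {3,4}

Answer: {3,4}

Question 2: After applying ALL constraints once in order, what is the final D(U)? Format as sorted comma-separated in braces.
Constraint 1 (U != V) on D(U)={4,5,6,7,10} D(V)={3,5,8,9}: no change
Constraint 2 (U + W = V) on D(U)={4,5,6,7,10} D(W)={3,4,6,7,8,9} D(V)={3,5,8,9}: U {4,5,6,7,10}->{4,5,6}; W {3,4,6,7,8,9}->{3,4}; V {3,5,8,9}->{8,9}
Constraint 3 (U < V) on D(U)={4,5,6} D(V)={8,9}: no change
So after all 3 constraints: D(U) = {4,5,6}

Answer: {4,5,6}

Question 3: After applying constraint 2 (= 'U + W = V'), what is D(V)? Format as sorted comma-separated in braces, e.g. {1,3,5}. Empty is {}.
Answer: {8,9}

Derivation:
Constraint 1 (U != V) on D(U)={4,5,6,7,10} D(V)={3,5,8,9}: no change
Constraint 2 (U + W = V) on D(U)={4,5,6,7,10} D(W)={3,4,6,7,8,9} D(V)={3,5,8,9}: U {4,5,6,7,10}->{4,5,6}; W {3,4,6,7,8,9}->{3,4}; V {3,5,8,9}->{8,9}
So after constraint 2: D(V) = {8,9}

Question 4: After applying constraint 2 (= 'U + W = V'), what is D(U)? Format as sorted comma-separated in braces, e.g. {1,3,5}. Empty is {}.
Answer: {4,5,6}

Derivation:
Constraint 1 (U != V) on D(U)={4,5,6,7,10} D(V)={3,5,8,9}: no change
Constraint 2 (U + W = V) on D(U)={4,5,6,7,10} D(W)={3,4,6,7,8,9} D(V)={3,5,8,9}: U {4,5,6,7,10}->{4,5,6}; W {3,4,6,7,8,9}->{3,4}; V {3,5,8,9}->{8,9}
So after constraint 2: D(U) = {4,5,6}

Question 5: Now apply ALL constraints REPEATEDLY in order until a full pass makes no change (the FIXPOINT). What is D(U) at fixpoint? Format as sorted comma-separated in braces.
Answer: {4,5,6}

Derivation:
pass 0 (initial): D(U)={4,5,6,7,10}
pass 1: U {4,5,6,7,10}->{4,5,6}; V {3,5,8,9}->{8,9}; W {3,4,6,7,8,9}->{3,4}
pass 2: no change
Fixpoint after 2 passes: D(U) = {4,5,6}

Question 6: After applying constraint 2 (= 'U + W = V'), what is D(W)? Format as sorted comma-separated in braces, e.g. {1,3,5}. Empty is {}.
Constraint 1 (U != V) on D(U)={4,5,6,7,10} D(V)={3,5,8,9}: no change
Constraint 2 (U + W = V) on D(U)={4,5,6,7,10} D(W)={3,4,6,7,8,9} D(V)={3,5,8,9}: U {4,5,6,7,10}->{4,5,6}; W {3,4,6,7,8,9}->{3,4}; V {3,5,8,9}->{8,9}
So after constraint 2: D(W) = {3,4}

Answer: {3,4}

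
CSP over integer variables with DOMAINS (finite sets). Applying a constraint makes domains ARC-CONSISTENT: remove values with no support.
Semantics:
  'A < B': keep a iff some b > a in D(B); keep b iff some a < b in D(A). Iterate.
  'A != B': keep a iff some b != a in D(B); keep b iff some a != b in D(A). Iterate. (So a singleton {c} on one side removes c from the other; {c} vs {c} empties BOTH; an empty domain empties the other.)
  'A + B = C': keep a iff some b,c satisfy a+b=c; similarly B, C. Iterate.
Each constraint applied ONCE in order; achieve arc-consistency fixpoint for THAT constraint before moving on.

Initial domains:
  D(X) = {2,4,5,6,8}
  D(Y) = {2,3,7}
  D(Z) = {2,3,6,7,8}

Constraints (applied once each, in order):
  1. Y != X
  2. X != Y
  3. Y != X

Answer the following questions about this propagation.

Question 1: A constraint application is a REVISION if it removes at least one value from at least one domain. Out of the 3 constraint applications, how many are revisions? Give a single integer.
Constraint 1 (Y != X) on D(Y)={2,3,7} D(X)={2,4,5,6,8}: no change => not a revision
Constraint 2 (X != Y) on D(X)={2,4,5,6,8} D(Y)={2,3,7}: no change => not a revision
Constraint 3 (Y != X) on D(Y)={2,3,7} D(X)={2,4,5,6,8}: no change => not a revision
Total revisions = 0

Answer: 0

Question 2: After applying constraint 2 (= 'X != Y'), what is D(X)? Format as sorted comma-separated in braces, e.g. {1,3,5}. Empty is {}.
Answer: {2,4,5,6,8}

Derivation:
Constraint 1 (Y != X) on D(Y)={2,3,7} D(X)={2,4,5,6,8}: no change
Constraint 2 (X != Y) on D(X)={2,4,5,6,8} D(Y)={2,3,7}: no change
So after constraint 2: D(X) = {2,4,5,6,8}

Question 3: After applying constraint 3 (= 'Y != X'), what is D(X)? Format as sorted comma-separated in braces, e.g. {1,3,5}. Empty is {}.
Answer: {2,4,5,6,8}

Derivation:
Constraint 1 (Y != X) on D(Y)={2,3,7} D(X)={2,4,5,6,8}: no change
Constraint 2 (X != Y) on D(X)={2,4,5,6,8} D(Y)={2,3,7}: no change
Constraint 3 (Y != X) on D(Y)={2,3,7} D(X)={2,4,5,6,8}: no change
So after constraint 3: D(X) = {2,4,5,6,8}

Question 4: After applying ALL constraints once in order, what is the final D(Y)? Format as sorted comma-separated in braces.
Answer: {2,3,7}

Derivation:
Constraint 1 (Y != X) on D(Y)={2,3,7} D(X)={2,4,5,6,8}: no change
Constraint 2 (X != Y) on D(X)={2,4,5,6,8} D(Y)={2,3,7}: no change
Constraint 3 (Y != X) on D(Y)={2,3,7} D(X)={2,4,5,6,8}: no change
So after all 3 constraints: D(Y) = {2,3,7}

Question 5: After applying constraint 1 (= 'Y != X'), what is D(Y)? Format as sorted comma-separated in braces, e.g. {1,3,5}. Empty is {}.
Answer: {2,3,7}

Derivation:
Constraint 1 (Y != X) on D(Y)={2,3,7} D(X)={2,4,5,6,8}: no change
So after constraint 1: D(Y) = {2,3,7}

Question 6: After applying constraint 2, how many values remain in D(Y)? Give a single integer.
Constraint 1 (Y != X) on D(Y)={2,3,7} D(X)={2,4,5,6,8}: no change
Constraint 2 (X != Y) on D(X)={2,4,5,6,8} D(Y)={2,3,7}: no change
So after constraint 2: D(Y)={2,3,7}, size = 3

Answer: 3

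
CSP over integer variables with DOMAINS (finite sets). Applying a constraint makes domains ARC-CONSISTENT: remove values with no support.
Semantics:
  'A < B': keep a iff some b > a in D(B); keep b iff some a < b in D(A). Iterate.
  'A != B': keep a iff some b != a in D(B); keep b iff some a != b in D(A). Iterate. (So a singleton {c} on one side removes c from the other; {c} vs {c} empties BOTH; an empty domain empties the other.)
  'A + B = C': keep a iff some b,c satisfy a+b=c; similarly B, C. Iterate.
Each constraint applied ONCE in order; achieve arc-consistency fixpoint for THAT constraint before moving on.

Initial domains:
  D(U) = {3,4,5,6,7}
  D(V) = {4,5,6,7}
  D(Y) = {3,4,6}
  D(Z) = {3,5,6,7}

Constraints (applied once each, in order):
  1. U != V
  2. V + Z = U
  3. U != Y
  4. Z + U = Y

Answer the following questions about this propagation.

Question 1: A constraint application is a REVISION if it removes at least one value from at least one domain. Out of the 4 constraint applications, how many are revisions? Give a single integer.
Constraint 1 (U != V) on D(U)={3,4,5,6,7} D(V)={4,5,6,7}: no change => not a revision
Constraint 2 (V + Z = U) on D(V)={4,5,6,7} D(Z)={3,5,6,7} D(U)={3,4,5,6,7}: V {4,5,6,7}->{4}; Z {3,5,6,7}->{3}; U {3,4,5,6,7}->{7} => REVISION
Constraint 3 (U != Y) on D(U)={7} D(Y)={3,4,6}: no change => not a revision
Constraint 4 (Z + U = Y) on D(Z)={3} D(U)={7} D(Y)={3,4,6}: Z {3}->{}; U {7}->{}; Y {3,4,6}->{} => REVISION
Total revisions = 2

Answer: 2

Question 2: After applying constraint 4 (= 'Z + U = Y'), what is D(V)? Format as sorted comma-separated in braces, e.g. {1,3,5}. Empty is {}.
Constraint 1 (U != V) on D(U)={3,4,5,6,7} D(V)={4,5,6,7}: no change
Constraint 2 (V + Z = U) on D(V)={4,5,6,7} D(Z)={3,5,6,7} D(U)={3,4,5,6,7}: V {4,5,6,7}->{4}; Z {3,5,6,7}->{3}; U {3,4,5,6,7}->{7}
Constraint 3 (U != Y) on D(U)={7} D(Y)={3,4,6}: no change
Constraint 4 (Z + U = Y) on D(Z)={3} D(U)={7} D(Y)={3,4,6}: Z {3}->{}; U {7}->{}; Y {3,4,6}->{}
So after constraint 4: D(V) = {4}

Answer: {4}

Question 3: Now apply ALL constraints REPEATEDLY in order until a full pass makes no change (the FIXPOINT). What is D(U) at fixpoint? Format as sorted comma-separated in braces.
pass 0 (initial): D(U)={3,4,5,6,7}
pass 1: U {3,4,5,6,7}->{}; V {4,5,6,7}->{4}; Y {3,4,6}->{}; Z {3,5,6,7}->{}
pass 2: V {4}->{}
pass 3: no change
Fixpoint after 3 passes: D(U) = {}

Answer: {}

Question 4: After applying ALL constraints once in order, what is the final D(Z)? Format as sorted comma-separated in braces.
Constraint 1 (U != V) on D(U)={3,4,5,6,7} D(V)={4,5,6,7}: no change
Constraint 2 (V + Z = U) on D(V)={4,5,6,7} D(Z)={3,5,6,7} D(U)={3,4,5,6,7}: V {4,5,6,7}->{4}; Z {3,5,6,7}->{3}; U {3,4,5,6,7}->{7}
Constraint 3 (U != Y) on D(U)={7} D(Y)={3,4,6}: no change
Constraint 4 (Z + U = Y) on D(Z)={3} D(U)={7} D(Y)={3,4,6}: Z {3}->{}; U {7}->{}; Y {3,4,6}->{}
So after all 4 constraints: D(Z) = {}

Answer: {}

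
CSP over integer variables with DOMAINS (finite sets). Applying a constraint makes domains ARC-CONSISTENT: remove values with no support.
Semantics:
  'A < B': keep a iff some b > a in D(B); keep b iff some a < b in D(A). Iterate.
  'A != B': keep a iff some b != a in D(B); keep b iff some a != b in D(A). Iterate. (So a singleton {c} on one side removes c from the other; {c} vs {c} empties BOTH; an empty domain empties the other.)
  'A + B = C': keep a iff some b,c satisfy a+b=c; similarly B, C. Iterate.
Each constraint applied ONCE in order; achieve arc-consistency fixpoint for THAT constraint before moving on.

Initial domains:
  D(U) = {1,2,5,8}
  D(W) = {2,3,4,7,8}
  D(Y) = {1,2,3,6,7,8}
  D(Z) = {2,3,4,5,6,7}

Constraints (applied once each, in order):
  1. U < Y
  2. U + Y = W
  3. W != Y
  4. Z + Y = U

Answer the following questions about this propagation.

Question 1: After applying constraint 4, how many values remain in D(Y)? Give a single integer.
Answer: 2

Derivation:
Constraint 1 (U < Y) on D(U)={1,2,5,8} D(Y)={1,2,3,6,7,8}: U {1,2,5,8}->{1,2,5}; Y {1,2,3,6,7,8}->{2,3,6,7,8}
Constraint 2 (U + Y = W) on D(U)={1,2,5} D(Y)={2,3,6,7,8} D(W)={2,3,4,7,8}: Y {2,3,6,7,8}->{2,3,6,7}; W {2,3,4,7,8}->{3,4,7,8}
Constraint 3 (W != Y) on D(W)={3,4,7,8} D(Y)={2,3,6,7}: no change
Constraint 4 (Z + Y = U) on D(Z)={2,3,4,5,6,7} D(Y)={2,3,6,7} D(U)={1,2,5}: Z {2,3,4,5,6,7}->{2,3}; Y {2,3,6,7}->{2,3}; U {1,2,5}->{5}
So after constraint 4: D(Y)={2,3}, size = 2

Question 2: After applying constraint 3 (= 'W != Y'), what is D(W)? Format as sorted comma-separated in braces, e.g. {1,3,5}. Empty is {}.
Answer: {3,4,7,8}

Derivation:
Constraint 1 (U < Y) on D(U)={1,2,5,8} D(Y)={1,2,3,6,7,8}: U {1,2,5,8}->{1,2,5}; Y {1,2,3,6,7,8}->{2,3,6,7,8}
Constraint 2 (U + Y = W) on D(U)={1,2,5} D(Y)={2,3,6,7,8} D(W)={2,3,4,7,8}: Y {2,3,6,7,8}->{2,3,6,7}; W {2,3,4,7,8}->{3,4,7,8}
Constraint 3 (W != Y) on D(W)={3,4,7,8} D(Y)={2,3,6,7}: no change
So after constraint 3: D(W) = {3,4,7,8}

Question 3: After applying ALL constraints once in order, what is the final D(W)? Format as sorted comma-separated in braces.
Answer: {3,4,7,8}

Derivation:
Constraint 1 (U < Y) on D(U)={1,2,5,8} D(Y)={1,2,3,6,7,8}: U {1,2,5,8}->{1,2,5}; Y {1,2,3,6,7,8}->{2,3,6,7,8}
Constraint 2 (U + Y = W) on D(U)={1,2,5} D(Y)={2,3,6,7,8} D(W)={2,3,4,7,8}: Y {2,3,6,7,8}->{2,3,6,7}; W {2,3,4,7,8}->{3,4,7,8}
Constraint 3 (W != Y) on D(W)={3,4,7,8} D(Y)={2,3,6,7}: no change
Constraint 4 (Z + Y = U) on D(Z)={2,3,4,5,6,7} D(Y)={2,3,6,7} D(U)={1,2,5}: Z {2,3,4,5,6,7}->{2,3}; Y {2,3,6,7}->{2,3}; U {1,2,5}->{5}
So after all 4 constraints: D(W) = {3,4,7,8}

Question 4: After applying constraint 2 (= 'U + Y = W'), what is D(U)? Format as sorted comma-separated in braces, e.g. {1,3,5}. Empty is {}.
Constraint 1 (U < Y) on D(U)={1,2,5,8} D(Y)={1,2,3,6,7,8}: U {1,2,5,8}->{1,2,5}; Y {1,2,3,6,7,8}->{2,3,6,7,8}
Constraint 2 (U + Y = W) on D(U)={1,2,5} D(Y)={2,3,6,7,8} D(W)={2,3,4,7,8}: Y {2,3,6,7,8}->{2,3,6,7}; W {2,3,4,7,8}->{3,4,7,8}
So after constraint 2: D(U) = {1,2,5}

Answer: {1,2,5}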